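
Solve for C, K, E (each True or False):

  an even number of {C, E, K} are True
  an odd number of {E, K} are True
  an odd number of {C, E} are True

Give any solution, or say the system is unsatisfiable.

C = True, K = True, E = False

{C, E, K}: 2 true → even ✓
{E, K}: 1 true → odd ✓
{C, E}: 1 true → odd ✓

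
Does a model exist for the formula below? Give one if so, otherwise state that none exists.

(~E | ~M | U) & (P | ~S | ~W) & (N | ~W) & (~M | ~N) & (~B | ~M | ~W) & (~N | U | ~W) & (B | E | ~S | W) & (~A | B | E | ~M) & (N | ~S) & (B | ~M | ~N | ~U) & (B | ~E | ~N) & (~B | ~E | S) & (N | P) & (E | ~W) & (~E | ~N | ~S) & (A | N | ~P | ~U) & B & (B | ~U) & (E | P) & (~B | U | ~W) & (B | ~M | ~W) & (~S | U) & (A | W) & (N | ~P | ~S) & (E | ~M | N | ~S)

M = False, P = True, S = False, B = True, A = True, W = False, E = False, U = True, N = True

Unit clause (B) forces B = True.
Set M = False.
Set P = True.
Set S = False.
  then (~B | ~E | S) forces E = False.
  then (E | ~W) forces W = False.
  then (A | W) forces A = True.
Set U = True.
Set N = True.
All clauses satisfied.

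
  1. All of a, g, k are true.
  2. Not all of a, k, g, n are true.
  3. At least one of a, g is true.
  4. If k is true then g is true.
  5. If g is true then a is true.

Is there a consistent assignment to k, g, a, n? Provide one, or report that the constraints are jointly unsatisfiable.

k=T, g=T, a=T, n=F

  (1) {a, g, k}: all 3 true ✓
  (2) {a, k, g, n}: 3/4 true — not all ✓
  (3) {a, g}: 2 true — at least one ✓
  (4) k=T ⇒ g: T ✓
  (5) g=T ⇒ a: T ✓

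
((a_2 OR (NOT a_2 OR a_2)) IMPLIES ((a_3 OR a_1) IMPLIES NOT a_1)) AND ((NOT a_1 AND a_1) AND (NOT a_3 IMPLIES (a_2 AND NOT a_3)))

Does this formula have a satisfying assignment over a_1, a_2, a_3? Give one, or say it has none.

Case a_1 = True: the conjunct NOT a_1 is False.
Case a_1 = False: the conjunct a_1 is False.
Both cases fail — unsatisfiable.

UNSATISFIABLE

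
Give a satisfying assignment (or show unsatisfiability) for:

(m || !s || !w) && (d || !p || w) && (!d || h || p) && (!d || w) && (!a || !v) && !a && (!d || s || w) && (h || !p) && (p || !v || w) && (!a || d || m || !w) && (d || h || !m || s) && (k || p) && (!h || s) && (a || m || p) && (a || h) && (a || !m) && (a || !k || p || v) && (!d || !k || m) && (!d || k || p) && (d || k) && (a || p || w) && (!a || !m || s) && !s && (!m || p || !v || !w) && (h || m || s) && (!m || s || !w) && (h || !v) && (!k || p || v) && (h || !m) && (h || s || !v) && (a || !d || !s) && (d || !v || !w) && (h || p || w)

Case s = True:
  Clause (!s) is falsified — contradiction.
Case s = False:
  (!a) forces a = False.
  (!h || s) forces h = False.
  Clause (a || h) is falsified — contradiction.
Both cases fail, so the formula is unsatisfiable.

Unsatisfiable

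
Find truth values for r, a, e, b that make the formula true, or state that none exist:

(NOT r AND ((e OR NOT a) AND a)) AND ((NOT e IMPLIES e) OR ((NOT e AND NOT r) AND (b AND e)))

r: False, a: True, e: True, b: False

  NOT r AND ((e OR NOT a) AND a) = True
    NOT r = True
    (e OR NOT a) AND a = True
      e OR NOT a = True
        NOT a = False
  (NOT e IMPLIES e) OR ((NOT e AND NOT r) AND (b AND e)) = True
    NOT e IMPLIES e = True
      NOT e = False
    (NOT e AND NOT r) AND (b AND e) = False
      NOT e AND NOT r = False
        NOT e = False
        NOT r = True
      b AND e = False
Both conjuncts True, so the formula holds.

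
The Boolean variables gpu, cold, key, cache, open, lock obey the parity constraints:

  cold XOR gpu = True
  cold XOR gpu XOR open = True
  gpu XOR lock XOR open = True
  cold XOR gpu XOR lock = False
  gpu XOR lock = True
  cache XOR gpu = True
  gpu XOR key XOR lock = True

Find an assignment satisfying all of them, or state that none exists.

gpu: False; cold: True; key: False; cache: True; open: False; lock: True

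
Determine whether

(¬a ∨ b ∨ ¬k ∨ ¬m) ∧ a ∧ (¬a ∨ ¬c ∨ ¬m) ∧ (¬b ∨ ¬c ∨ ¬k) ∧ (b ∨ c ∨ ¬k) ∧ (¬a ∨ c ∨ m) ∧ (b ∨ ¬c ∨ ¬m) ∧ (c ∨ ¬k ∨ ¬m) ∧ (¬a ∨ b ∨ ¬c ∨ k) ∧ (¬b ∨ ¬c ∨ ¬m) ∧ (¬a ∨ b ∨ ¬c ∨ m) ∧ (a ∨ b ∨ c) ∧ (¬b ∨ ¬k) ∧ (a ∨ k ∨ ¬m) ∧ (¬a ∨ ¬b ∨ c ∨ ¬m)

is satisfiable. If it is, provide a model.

b: False; m: True; k: False; c: False; a: True

Unit clause (a) forces a = True.
Set b = False.
Try m = False:
  (¬a ∨ c ∨ m) forces c = True.
  clause (¬a ∨ b ∨ ¬c ∨ m) is falsified — backtrack.
So m = True.
  then (¬a ∨ b ∨ ¬k ∨ ¬m) forces k = False.
  then (¬a ∨ ¬c ∨ ¬m) forces c = False.
All clauses satisfied.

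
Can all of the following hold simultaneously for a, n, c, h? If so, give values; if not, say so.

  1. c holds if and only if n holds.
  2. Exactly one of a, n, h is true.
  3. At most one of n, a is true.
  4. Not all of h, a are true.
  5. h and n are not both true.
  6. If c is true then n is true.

a=F, n=F, c=F, h=T

  (1) c=F, n=F — same ✓
  (2) {a, n, h}: 1 true — exactly one ✓
  (3) {n, a}: 0 true — at most one ✓
  (4) {h, a}: 1/2 true — not all ✓
  (5) h=T, n=F — not both ✓
  (6) c=F ⇒ n: vacuous ✓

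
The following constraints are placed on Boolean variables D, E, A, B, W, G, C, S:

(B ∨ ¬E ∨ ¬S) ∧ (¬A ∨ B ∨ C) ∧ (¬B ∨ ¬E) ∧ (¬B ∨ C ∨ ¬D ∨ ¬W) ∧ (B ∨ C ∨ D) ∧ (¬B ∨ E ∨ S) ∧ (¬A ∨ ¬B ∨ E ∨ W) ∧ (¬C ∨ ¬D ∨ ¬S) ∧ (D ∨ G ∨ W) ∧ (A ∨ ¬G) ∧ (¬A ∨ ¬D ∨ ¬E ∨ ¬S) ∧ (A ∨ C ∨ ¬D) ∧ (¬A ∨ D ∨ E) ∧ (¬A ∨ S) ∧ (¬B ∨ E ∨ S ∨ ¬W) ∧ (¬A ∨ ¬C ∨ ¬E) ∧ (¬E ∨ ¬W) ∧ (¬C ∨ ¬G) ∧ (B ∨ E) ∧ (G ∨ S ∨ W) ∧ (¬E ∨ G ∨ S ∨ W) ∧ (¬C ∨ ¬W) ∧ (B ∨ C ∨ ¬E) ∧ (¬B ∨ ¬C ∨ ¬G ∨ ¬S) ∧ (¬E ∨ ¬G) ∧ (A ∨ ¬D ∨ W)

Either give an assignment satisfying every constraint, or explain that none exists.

Set D = False.
Set E = False.
  then (¬A ∨ D ∨ E) forces A = False.
  then (B ∨ E) forces B = True.
  then (¬B ∨ E ∨ S) forces S = True.
  then (A ∨ ¬G) forces G = False.
  then (D ∨ G ∨ W) forces W = True.
  then (¬C ∨ ¬W) forces C = False.
All clauses satisfied.

D = False, E = False, A = False, B = True, W = True, G = False, C = False, S = True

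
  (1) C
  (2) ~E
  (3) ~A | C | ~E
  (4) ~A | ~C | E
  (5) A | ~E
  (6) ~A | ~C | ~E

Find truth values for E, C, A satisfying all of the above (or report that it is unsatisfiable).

Unit clause (C) forces C = True.
Unit clause (~E) forces E = False.
In (~A | ~C | E) only ~A is left, so A = False.
All clauses satisfied.

E=F; C=T; A=F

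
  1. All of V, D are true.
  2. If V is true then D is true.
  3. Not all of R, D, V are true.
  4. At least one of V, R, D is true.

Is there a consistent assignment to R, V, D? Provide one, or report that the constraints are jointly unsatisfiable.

R: False, V: True, D: True

  (1) {V, D}: all 2 true ✓
  (2) V=T ⇒ D: T ✓
  (3) {R, D, V}: 2/3 true — not all ✓
  (4) {V, R, D}: 2 true — at least one ✓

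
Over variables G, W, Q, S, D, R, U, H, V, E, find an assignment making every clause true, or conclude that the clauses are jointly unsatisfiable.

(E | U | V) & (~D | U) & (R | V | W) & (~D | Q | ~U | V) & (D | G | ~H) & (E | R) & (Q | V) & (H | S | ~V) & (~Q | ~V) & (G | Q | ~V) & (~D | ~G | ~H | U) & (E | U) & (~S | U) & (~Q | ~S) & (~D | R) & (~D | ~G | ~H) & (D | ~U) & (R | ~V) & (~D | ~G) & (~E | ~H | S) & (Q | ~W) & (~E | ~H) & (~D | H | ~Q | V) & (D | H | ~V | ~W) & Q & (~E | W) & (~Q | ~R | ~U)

Unit clause (Q) forces Q = True.
In (~Q | ~V) only ~V is left, so V = False.
In (~Q | ~S) only ~S is left, so S = False.
Set G = True.
  then (~D | ~G) forces D = False.
  then (D | ~U) forces U = False.
  then (E | U | V) forces E = True.
  then (~E | ~H | S) forces H = False.
  then (~E | W) forces W = True.
Set R = True.
All clauses satisfied.

G = True; W = True; Q = True; S = False; D = False; R = True; U = False; H = False; V = False; E = True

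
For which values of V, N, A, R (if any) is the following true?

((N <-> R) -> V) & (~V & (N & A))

V = False; N = True; A = True; R = False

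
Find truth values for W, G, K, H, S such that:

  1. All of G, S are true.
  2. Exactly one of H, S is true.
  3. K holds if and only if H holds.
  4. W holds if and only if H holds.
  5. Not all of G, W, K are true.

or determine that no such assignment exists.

W = False, G = True, K = False, H = False, S = True

  (1) {G, S}: all 2 true ✓
  (2) {H, S}: 1 true — exactly one ✓
  (3) K=F, H=F — same ✓
  (4) W=F, H=F — same ✓
  (5) {G, W, K}: 1/3 true — not all ✓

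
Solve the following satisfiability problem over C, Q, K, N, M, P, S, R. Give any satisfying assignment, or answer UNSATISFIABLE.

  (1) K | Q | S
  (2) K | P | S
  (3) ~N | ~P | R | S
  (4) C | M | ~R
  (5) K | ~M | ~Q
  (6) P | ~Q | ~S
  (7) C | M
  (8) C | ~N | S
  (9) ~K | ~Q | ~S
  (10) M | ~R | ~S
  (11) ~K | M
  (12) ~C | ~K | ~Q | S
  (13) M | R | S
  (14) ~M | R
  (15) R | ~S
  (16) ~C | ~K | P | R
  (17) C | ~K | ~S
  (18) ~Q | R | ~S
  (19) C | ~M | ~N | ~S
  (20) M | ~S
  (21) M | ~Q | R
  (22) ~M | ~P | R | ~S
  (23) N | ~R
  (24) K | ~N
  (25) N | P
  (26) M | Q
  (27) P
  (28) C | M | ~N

C = True, Q = False, K = True, N = True, M = True, P = True, S = True, R = True

Unit clause (P) forces P = True.
Try C = False:
  (C | M) forces M = True.
  (~M | R) forces R = True.
  (N | ~R) forces N = True.
  (C | ~N | S) forces S = True.
  clause (C | ~M | ~N | ~S) is falsified — backtrack.
So C = True.
Set Q = False.
  then (M | Q) forces M = True.
  then (~M | R) forces R = True.
  then (N | ~R) forces N = True.
  then (K | ~N) forces K = True.
Set S = True.
All clauses satisfied.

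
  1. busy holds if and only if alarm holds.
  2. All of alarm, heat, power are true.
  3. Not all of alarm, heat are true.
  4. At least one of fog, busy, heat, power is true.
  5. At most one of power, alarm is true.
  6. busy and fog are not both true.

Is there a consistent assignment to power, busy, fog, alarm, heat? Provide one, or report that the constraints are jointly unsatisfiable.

Unsatisfiable

Case power = True:
  (2) forces alarm = True.
  Constraint (5) is violated (power=T, alarm=T) — contradiction.
Case power = False:
  Constraint (2) is violated (power=F) — contradiction.
Both cases fail — unsatisfiable.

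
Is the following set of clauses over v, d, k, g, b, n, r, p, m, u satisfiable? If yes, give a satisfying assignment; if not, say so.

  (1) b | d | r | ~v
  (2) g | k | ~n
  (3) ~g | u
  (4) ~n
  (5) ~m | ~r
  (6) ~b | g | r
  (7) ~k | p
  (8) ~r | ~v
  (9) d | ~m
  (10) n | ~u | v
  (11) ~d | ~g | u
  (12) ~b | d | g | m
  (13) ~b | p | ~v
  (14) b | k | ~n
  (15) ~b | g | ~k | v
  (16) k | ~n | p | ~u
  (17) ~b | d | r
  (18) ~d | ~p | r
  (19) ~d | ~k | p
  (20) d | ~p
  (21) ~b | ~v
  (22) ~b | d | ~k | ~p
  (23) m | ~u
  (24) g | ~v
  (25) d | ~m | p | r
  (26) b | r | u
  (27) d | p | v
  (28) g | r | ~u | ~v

Unit clause (~n) forces n = False.
Set v = False.
  then (n | ~u | v) forces u = False.
  then (~g | u) forces g = False.
Try d = False:
  (d | ~m) forces m = False.
  (~b | d | g | m) forces b = False.
  (d | ~p) forces p = False.
  clause (d | p | v) is falsified — backtrack.
So d = True.
Set k = True.
  then (~k | p) forces p = True.
  then (~b | g | ~k | v) forces b = False.
  then (~d | ~p | r) forces r = True.
  then (~m | ~r) forces m = False.
All clauses satisfied.

v = False, d = True, k = True, g = False, b = False, n = False, r = True, p = True, m = False, u = False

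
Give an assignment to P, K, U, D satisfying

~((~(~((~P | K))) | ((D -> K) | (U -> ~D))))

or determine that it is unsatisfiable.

P: True, K: False, U: True, D: True

  ~((~(~((~P | K))) | ((D -> K) | (U -> ~D)))) = True
    ~(~((~P | K))) | ((D -> K) | (U -> ~D)) = False
      ~(~((~P | K))) = False
        ~((~P | K)) = True
          ~P | K = False
            ~P = False
      (D -> K) | (U -> ~D) = False
        D -> K = False
        U -> ~D = False
          ~D = False
The formula evaluates to True.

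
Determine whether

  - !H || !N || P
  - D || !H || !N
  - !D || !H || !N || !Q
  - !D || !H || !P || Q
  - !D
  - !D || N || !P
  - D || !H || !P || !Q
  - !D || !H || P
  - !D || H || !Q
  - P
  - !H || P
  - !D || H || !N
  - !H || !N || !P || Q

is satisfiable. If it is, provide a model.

Unit clause (!D) forces D = False.
Unit clause (P) forces P = True.
Set N = True.
  then (D || !H || !N) forces H = False.
Set Q = False.
All clauses satisfied.

D: False, N: True, H: False, P: True, Q: False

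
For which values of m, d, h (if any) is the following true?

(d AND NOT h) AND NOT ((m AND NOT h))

m=F, d=T, h=F

  d AND NOT h = True
    NOT h = True
  NOT ((m AND NOT h)) = True
    m AND NOT h = False
      NOT h = True
Both conjuncts True, so the formula holds.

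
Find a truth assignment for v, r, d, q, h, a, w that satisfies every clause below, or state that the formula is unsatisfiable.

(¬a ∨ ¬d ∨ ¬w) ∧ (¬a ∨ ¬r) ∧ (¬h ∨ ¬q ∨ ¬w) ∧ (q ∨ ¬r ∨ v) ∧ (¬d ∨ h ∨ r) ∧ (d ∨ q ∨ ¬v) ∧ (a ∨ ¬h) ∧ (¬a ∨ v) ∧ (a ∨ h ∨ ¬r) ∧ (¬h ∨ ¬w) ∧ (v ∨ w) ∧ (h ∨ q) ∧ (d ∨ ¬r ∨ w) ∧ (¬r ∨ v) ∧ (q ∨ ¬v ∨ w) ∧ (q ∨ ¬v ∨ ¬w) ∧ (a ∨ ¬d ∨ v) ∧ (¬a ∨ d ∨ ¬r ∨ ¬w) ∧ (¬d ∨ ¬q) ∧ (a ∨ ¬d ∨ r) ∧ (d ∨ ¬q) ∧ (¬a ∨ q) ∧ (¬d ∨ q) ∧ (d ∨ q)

The formula is unsatisfiable.

Case d = True:
  (¬d ∨ ¬q) forces q = False.
  Clause (¬d ∨ q) is falsified — contradiction.
Case d = False:
  (d ∨ ¬q) forces q = False.
  Clause (d ∨ q) is falsified — contradiction.
Both cases fail, so the formula is unsatisfiable.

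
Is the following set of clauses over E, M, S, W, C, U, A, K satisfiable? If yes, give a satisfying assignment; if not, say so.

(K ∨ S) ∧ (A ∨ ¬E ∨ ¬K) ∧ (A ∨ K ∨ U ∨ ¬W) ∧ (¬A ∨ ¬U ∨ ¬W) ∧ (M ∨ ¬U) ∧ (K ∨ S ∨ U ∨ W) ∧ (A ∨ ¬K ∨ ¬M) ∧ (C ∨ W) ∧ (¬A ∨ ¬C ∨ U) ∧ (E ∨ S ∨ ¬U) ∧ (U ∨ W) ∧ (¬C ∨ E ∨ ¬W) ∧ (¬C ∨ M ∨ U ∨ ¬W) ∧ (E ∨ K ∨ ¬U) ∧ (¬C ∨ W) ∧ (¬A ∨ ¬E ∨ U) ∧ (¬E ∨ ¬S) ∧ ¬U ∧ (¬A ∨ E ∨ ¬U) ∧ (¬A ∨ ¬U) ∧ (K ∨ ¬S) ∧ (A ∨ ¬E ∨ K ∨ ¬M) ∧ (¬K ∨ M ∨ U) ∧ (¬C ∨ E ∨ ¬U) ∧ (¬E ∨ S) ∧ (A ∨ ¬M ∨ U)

Unit clause (¬U) forces U = False.
In (U ∨ W) only W is left, so W = True.
Try E = True:
  (¬A ∨ ¬E ∨ U) forces A = False.
  (A ∨ ¬E ∨ ¬K) forces K = False.
  clause (A ∨ K ∨ U ∨ ¬W) is falsified — backtrack.
So E = False.
  then (¬C ∨ E ∨ ¬W) forces C = False.
Set M = True.
  then (A ∨ ¬M ∨ U) forces A = True.
Set S = True.
  then (K ∨ ¬S) forces K = True.
All clauses satisfied.

E: False, M: True, S: True, W: True, C: False, U: False, A: True, K: True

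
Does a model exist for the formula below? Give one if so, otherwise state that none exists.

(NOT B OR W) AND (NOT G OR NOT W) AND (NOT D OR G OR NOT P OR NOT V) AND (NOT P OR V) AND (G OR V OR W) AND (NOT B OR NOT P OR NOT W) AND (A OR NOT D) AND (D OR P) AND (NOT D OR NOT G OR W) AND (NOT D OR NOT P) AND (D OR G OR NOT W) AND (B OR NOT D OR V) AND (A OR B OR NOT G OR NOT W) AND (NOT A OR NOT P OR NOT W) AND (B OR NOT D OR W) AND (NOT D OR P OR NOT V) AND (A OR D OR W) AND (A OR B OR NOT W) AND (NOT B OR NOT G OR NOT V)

Set P = False.
  then (D OR P) forces D = True.
  then (NOT D OR P OR NOT V) forces V = False.
  then (A OR NOT D) forces A = True.
  then (B OR NOT D OR V) forces B = True.
  then (NOT B OR W) forces W = True.
  then (NOT G OR NOT W) forces G = False.
All clauses satisfied.

P=F, D=T, B=T, V=F, A=T, G=F, W=T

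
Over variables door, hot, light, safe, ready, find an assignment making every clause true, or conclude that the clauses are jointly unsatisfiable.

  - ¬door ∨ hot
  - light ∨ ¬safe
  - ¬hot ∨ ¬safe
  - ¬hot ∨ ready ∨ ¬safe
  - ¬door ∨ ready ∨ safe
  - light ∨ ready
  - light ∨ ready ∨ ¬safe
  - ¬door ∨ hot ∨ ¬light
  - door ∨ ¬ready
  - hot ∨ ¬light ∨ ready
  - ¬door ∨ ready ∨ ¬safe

Set door = True.
  then (¬door ∨ hot) forces hot = True.
  then (¬hot ∨ ¬safe) forces safe = False.
  then (¬door ∨ ready ∨ safe) forces ready = True.
Set light = False.
All clauses satisfied.

door=T, hot=T, light=F, safe=F, ready=T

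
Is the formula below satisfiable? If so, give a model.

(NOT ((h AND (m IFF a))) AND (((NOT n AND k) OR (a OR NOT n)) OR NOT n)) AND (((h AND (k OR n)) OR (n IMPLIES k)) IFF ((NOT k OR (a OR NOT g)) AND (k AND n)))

g: False, k: False, a: True, n: True, m: True, h: False

  NOT ((h AND (m IFF a))) AND (((NOT n AND k) OR (a OR NOT n)) OR NOT n) = True
    NOT ((h AND (m IFF a))) = True
      h AND (m IFF a) = False
        m IFF a = True
    ((NOT n AND k) OR (a OR NOT n)) OR NOT n = True
      (NOT n AND k) OR (a OR NOT n) = True
        NOT n AND k = False
          NOT n = False
        a OR NOT n = True
          NOT n = False
      NOT n = False
  ((h AND (k OR n)) OR (n IMPLIES k)) IFF ((NOT k OR (a OR NOT g)) AND (k AND n)) = True
    (h AND (k OR n)) OR (n IMPLIES k) = False
      h AND (k OR n) = False
        k OR n = True
      n IMPLIES k = False
    (NOT k OR (a OR NOT g)) AND (k AND n) = False
      NOT k OR (a OR NOT g) = True
        NOT k = True
        a OR NOT g = True
          NOT g = True
      k AND n = False
Both conjuncts True, so the formula holds.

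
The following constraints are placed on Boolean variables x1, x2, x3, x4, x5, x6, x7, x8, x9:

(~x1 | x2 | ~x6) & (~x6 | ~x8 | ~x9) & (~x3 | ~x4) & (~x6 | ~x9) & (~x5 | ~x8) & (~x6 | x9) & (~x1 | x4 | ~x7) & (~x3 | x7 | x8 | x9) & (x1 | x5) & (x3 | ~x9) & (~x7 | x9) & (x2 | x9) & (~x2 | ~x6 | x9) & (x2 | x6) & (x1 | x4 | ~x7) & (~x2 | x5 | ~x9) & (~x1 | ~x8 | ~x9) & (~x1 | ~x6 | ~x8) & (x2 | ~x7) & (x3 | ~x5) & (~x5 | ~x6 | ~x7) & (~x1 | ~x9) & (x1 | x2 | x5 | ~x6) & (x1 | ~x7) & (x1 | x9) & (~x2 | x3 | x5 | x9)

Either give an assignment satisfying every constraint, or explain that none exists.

x1=F; x2=T; x3=T; x4=F; x5=T; x6=F; x7=F; x8=F; x9=T

Set x1 = False.
  then (x1 | x5) forces x5 = True.
  then (x3 | ~x5) forces x3 = True.
  then (x1 | ~x7) forces x7 = False.
  then (x1 | x9) forces x9 = True.
  then (~x3 | ~x4) forces x4 = False.
  then (~x6 | ~x9) forces x6 = False.
  then (~x5 | ~x8) forces x8 = False.
  then (x2 | x6) forces x2 = True.
All clauses satisfied.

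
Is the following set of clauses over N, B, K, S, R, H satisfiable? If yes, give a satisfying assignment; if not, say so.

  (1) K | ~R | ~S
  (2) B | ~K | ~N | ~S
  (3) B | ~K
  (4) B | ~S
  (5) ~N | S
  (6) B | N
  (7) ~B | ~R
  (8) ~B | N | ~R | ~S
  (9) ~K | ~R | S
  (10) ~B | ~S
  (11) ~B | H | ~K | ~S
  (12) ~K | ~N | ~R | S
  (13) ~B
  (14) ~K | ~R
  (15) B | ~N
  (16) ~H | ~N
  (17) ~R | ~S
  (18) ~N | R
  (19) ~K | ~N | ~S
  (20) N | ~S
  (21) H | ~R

Case N = True:
  (~N | S) forces S = True.
  (B | ~S) forces B = True.
  Clause (~B | ~S) is falsified — contradiction.
Case N = False:
  (B | N) forces B = True.
  Clause (~B) is falsified — contradiction.
Both cases fail, so the formula is unsatisfiable.

Unsatisfiable — no assignment works.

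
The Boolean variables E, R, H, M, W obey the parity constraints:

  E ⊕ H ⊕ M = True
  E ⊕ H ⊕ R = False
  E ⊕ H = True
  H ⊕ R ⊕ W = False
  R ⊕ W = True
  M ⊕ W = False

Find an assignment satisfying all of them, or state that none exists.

E = False, R = True, H = True, M = False, W = False

E ⊕ H ⊕ M = F ⊕ T ⊕ F = True ✓
E ⊕ H ⊕ R = F ⊕ T ⊕ T = False ✓
E ⊕ H = F ⊕ T = True ✓
H ⊕ R ⊕ W = T ⊕ T ⊕ F = False ✓
R ⊕ W = T ⊕ F = True ✓
M ⊕ W = F ⊕ F = False ✓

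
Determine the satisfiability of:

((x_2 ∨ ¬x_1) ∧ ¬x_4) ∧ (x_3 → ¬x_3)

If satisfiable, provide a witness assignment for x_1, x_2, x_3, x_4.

x_1: False, x_2: False, x_3: False, x_4: False

  (x_2 ∨ ¬x_1) ∧ ¬x_4 = True
    x_2 ∨ ¬x_1 = True
      ¬x_1 = True
    ¬x_4 = True
  x_3 → ¬x_3 = True
    ¬x_3 = True
Both conjuncts True, so the formula holds.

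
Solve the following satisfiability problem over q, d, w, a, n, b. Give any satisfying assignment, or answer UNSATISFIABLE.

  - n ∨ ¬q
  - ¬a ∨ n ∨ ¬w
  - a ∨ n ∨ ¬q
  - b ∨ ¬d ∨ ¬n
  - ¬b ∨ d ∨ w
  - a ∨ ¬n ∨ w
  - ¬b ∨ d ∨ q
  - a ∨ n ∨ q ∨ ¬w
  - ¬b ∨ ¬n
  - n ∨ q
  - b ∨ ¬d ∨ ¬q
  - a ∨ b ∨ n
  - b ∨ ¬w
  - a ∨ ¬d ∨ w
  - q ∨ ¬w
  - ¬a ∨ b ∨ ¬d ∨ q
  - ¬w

q = False, d = False, w = False, a = True, n = True, b = False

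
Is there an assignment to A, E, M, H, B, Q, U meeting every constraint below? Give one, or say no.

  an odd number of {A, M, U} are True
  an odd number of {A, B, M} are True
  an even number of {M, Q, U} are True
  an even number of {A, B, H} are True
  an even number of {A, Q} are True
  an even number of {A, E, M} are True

Adding constraints 1, 3, 5 mod 2: every variable appears an even number of times on the left, so the left side is 0.
But the right sides sum to 1 (mod 2). 0 ≠ 1 — the system is inconsistent.

Unsatisfiable — no assignment works.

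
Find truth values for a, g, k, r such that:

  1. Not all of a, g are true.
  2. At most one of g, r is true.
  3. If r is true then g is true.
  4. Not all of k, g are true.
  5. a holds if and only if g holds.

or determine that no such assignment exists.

a=F; g=F; k=F; r=F

  (1) {a, g}: 0/2 true — not all ✓
  (2) {g, r}: 0 true — at most one ✓
  (3) r=F ⇒ g: vacuous ✓
  (4) {k, g}: 0/2 true — not all ✓
  (5) a=F, g=F — same ✓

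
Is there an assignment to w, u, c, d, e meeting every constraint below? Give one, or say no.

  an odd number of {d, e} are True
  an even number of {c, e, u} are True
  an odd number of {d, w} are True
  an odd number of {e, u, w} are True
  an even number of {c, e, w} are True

w=T; u=T; c=F; d=F; e=T

{d, e}: 1 true → odd ✓
{c, e, u}: 2 true → even ✓
{d, w}: 1 true → odd ✓
{e, u, w}: 3 true → odd ✓
{c, e, w}: 2 true → even ✓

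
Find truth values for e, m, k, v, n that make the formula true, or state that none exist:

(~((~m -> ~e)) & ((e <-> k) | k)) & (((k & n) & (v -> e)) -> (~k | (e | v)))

e=T, m=F, k=T, v=T, n=T

  ~((~m -> ~e)) & ((e <-> k) | k) = True
    ~((~m -> ~e)) = True
      ~m -> ~e = False
        ~m = True
        ~e = False
    (e <-> k) | k = True
      e <-> k = True
  ((k & n) & (v -> e)) -> (~k | (e | v)) = True
    (k & n) & (v -> e) = True
      k & n = True
      v -> e = True
    ~k | (e | v) = True
      ~k = False
      e | v = True
Both conjuncts True, so the formula holds.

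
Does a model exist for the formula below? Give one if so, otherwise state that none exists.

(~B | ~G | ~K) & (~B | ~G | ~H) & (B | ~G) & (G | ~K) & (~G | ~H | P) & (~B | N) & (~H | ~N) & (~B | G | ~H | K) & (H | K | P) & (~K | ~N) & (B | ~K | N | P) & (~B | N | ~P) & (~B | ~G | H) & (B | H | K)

P = False, N = False, B = False, H = True, G = False, K = False

Set P = False.
Try N = True:
  (~H | ~N) forces H = False.
  (H | K | P) forces K = True.
  clause (~K | ~N) is falsified — backtrack.
So N = False.
  then (~B | N) forces B = False.
  then (B | ~K | N | P) forces K = False.
  then (B | H | K) forces H = True.
  then (B | ~G) forces G = False.
All clauses satisfied.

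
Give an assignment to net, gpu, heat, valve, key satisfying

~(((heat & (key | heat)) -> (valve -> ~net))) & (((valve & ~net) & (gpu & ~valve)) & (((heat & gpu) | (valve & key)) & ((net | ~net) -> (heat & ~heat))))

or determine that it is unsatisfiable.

The conjunct (net | ~net) -> (heat & ~heat) is unsatisfiable on its own:
  net=F, heat=F: evaluates to False.
  net=F, heat=T: evaluates to False.
  net=T, heat=F: evaluates to False.
  net=T, heat=T: evaluates to False.
So the whole conjunction is unsatisfiable.

The formula is unsatisfiable.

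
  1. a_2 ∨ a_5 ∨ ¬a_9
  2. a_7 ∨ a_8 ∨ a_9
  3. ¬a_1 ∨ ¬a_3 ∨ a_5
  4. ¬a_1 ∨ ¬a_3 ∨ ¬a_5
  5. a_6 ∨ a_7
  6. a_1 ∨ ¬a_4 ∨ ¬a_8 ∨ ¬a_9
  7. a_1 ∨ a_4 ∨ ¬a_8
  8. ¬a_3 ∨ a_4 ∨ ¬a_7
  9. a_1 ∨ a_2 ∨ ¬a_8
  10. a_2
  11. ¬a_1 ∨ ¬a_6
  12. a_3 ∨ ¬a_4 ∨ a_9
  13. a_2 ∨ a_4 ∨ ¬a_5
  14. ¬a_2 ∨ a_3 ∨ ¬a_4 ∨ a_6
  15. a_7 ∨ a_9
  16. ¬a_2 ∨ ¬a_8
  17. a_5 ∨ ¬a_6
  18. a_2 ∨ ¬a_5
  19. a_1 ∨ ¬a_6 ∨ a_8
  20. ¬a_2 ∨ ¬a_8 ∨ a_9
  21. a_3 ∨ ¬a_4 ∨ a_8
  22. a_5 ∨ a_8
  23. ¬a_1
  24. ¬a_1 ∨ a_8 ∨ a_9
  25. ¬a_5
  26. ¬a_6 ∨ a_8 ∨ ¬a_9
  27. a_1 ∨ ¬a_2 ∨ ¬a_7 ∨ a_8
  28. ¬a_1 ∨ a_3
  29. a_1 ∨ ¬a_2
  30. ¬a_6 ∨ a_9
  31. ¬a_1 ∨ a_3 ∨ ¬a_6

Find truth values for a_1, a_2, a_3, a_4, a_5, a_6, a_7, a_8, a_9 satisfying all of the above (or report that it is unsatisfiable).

Case a_1 = True:
  Clause (¬a_1) is falsified — contradiction.
Case a_1 = False:
  (a_2) forces a_2 = True.
  Clause (a_1 ∨ ¬a_2) is falsified — contradiction.
Both cases fail, so the formula is unsatisfiable.

Unsatisfiable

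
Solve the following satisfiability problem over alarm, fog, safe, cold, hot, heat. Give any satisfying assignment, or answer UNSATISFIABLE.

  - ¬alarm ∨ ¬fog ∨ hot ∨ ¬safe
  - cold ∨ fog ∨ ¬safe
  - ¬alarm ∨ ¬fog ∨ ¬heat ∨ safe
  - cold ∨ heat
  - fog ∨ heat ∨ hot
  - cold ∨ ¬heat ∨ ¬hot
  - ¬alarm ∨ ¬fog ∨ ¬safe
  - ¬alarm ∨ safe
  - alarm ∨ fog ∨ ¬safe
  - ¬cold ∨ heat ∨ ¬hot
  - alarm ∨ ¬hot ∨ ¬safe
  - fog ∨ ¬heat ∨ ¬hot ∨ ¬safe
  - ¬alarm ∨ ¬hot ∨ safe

Set alarm = False.
Set fog = True.
Set safe = False.
Set cold = True.
Set hot = False.
Set heat = True.
All clauses satisfied.

alarm = False; fog = True; safe = False; cold = True; hot = False; heat = True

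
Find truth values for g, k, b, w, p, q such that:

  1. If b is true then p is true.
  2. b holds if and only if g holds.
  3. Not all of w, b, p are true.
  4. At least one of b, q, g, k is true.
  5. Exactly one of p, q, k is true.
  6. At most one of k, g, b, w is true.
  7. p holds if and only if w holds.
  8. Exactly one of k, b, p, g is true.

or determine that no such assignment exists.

g = False, k = True, b = False, w = False, p = False, q = False

  (1) b=F ⇒ p: vacuous ✓
  (2) b=F, g=F — same ✓
  (3) {w, b, p}: 0/3 true — not all ✓
  (4) {b, q, g, k}: 1 true — at least one ✓
  (5) {p, q, k}: 1 true — exactly one ✓
  (6) {k, g, b, w}: 1 true — at most one ✓
  (7) p=F, w=F — same ✓
  (8) {k, b, p, g}: 1 true — exactly one ✓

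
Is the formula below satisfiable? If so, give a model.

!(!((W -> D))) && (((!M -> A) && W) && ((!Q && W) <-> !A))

Q = True; W = True; D = True; A = True; M = False

  !(!((W -> D))) = True
    !((W -> D)) = False
      W -> D = True
  ((!M -> A) && W) && ((!Q && W) <-> !A) = True
    (!M -> A) && W = True
      !M -> A = True
        !M = True
    (!Q && W) <-> !A = True
      !Q && W = False
        !Q = False
      !A = False
Both conjuncts True, so the formula holds.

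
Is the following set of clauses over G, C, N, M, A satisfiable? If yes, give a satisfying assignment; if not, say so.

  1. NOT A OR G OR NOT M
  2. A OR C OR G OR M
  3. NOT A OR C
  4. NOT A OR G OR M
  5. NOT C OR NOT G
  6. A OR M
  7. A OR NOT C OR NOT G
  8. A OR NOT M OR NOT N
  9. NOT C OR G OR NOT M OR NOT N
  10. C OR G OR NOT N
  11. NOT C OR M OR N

G = False, C = False, N = False, M = True, A = False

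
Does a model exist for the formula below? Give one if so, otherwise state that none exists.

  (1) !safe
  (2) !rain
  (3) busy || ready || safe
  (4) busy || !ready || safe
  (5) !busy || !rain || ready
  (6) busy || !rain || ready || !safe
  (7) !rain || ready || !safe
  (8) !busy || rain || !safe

safe: False, rain: False, busy: True, ready: False

Unit clause (!safe) forces safe = False.
Unit clause (!rain) forces rain = False.
Try busy = False:
  (busy || ready || safe) forces ready = True.
  clause (busy || !ready || safe) is falsified — backtrack.
So busy = True.
Set ready = False.
Check each clause:
  (!safe): !safe holds.
  (!rain): !rain holds.
  (busy || ready || safe): busy holds.
  (busy || !ready || safe): busy holds.
  (!busy || !rain || ready): !rain holds.
  (busy || !rain || ready || !safe): busy holds.
  (!rain || ready || !safe): !rain holds.
  (!busy || rain || !safe): !safe holds.
All clauses satisfied.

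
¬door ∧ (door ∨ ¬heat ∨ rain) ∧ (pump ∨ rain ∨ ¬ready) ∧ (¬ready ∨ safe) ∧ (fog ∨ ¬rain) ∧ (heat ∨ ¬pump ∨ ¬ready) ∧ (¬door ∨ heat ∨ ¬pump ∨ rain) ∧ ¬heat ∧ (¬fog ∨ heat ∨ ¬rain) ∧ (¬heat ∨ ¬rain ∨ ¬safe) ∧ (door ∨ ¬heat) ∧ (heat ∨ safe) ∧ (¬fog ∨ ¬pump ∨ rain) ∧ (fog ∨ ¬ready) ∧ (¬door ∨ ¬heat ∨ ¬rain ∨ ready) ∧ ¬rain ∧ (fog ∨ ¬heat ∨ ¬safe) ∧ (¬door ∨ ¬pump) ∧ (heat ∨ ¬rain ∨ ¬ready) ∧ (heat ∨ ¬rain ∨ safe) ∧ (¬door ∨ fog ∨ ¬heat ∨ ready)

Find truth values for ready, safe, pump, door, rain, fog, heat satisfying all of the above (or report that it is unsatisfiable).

ready = False, safe = True, pump = True, door = False, rain = False, fog = False, heat = False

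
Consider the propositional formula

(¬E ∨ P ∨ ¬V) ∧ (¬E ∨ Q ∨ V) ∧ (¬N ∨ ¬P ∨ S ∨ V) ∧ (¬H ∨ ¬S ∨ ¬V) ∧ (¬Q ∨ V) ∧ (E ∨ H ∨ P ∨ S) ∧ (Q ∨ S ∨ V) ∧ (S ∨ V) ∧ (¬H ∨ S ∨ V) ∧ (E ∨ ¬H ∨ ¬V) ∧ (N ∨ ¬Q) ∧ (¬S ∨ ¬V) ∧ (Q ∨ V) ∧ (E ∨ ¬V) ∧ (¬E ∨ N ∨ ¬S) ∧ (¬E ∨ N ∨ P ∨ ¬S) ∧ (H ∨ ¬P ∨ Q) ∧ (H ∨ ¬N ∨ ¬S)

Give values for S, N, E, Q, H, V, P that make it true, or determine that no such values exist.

Try S = True:
  (¬S ∨ ¬V) forces V = False.
  (¬Q ∨ V) forces Q = False.
  clause (Q ∨ V) is falsified — backtrack.
So S = False.
  then (S ∨ V) forces V = True.
  then (E ∨ ¬V) forces E = True.
  then (¬E ∨ P ∨ ¬V) forces P = True.
Set N = True.
Set Q = True.
Set H = False.
All clauses satisfied.

S = False, N = True, E = True, Q = True, H = False, V = True, P = True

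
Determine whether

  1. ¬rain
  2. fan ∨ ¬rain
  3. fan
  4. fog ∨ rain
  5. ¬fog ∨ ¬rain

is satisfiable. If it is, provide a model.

Unit clause (¬rain) forces rain = False.
Unit clause (fan) forces fan = True.
In (fog ∨ rain) only fog is left, so fog = True.
Check each clause:
  (¬rain): ¬rain holds.
  (fan ∨ ¬rain): fan holds.
  (fan): fan holds.
  (fog ∨ rain): fog holds.
  (¬fog ∨ ¬rain): ¬rain holds.
All clauses satisfied.

fan = True, fog = True, rain = False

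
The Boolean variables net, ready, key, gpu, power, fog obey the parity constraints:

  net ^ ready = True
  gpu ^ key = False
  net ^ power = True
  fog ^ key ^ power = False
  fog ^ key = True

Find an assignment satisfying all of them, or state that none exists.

net = False, ready = True, key = False, gpu = False, power = True, fog = True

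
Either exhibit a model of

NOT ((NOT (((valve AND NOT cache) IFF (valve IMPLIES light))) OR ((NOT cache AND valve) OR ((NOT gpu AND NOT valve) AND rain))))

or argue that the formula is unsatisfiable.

cache = True; gpu = True; rain = False; valve = True; light = False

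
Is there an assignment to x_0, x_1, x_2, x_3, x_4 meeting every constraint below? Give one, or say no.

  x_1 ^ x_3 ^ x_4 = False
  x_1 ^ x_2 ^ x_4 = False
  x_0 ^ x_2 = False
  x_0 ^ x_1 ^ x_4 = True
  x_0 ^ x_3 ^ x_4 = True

No satisfying assignment exists.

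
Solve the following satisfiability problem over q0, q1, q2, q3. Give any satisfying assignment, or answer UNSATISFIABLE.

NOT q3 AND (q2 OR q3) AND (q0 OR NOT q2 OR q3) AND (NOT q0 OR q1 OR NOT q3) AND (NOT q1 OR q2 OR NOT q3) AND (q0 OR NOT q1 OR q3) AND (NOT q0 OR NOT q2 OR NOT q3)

Unit clause (NOT q3) forces q3 = False.
In (q2 OR q3) only q2 is left, so q2 = True.
In (q0 OR NOT q2 OR q3) only q0 is left, so q0 = True.
Set q1 = False.
Check each clause:
  (NOT q3): NOT q3 holds.
  (q2 OR q3): q2 holds.
  (q0 OR NOT q2 OR q3): q0 holds.
  (NOT q0 OR q1 OR NOT q3): NOT q3 holds.
  (NOT q1 OR q2 OR NOT q3): NOT q1 holds.
  (q0 OR NOT q1 OR q3): q0 holds.
  (NOT q0 OR NOT q2 OR NOT q3): NOT q3 holds.
All clauses satisfied.

q0 = True, q1 = False, q2 = True, q3 = False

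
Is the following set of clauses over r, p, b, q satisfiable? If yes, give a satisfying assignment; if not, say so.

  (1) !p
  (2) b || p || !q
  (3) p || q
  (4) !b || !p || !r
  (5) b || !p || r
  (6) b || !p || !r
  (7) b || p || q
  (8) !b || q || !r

r = False, p = False, b = True, q = True

Unit clause (!p) forces p = False.
In (p || q) only q is left, so q = True.
In (b || p || !q) only b is left, so b = True.
Set r = False.
All clauses satisfied.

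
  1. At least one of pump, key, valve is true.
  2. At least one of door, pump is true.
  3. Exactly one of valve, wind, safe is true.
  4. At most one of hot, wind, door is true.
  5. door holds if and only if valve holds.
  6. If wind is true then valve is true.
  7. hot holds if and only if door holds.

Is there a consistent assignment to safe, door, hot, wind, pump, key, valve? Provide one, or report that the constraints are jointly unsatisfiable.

safe = True, door = False, hot = False, wind = False, pump = True, key = True, valve = False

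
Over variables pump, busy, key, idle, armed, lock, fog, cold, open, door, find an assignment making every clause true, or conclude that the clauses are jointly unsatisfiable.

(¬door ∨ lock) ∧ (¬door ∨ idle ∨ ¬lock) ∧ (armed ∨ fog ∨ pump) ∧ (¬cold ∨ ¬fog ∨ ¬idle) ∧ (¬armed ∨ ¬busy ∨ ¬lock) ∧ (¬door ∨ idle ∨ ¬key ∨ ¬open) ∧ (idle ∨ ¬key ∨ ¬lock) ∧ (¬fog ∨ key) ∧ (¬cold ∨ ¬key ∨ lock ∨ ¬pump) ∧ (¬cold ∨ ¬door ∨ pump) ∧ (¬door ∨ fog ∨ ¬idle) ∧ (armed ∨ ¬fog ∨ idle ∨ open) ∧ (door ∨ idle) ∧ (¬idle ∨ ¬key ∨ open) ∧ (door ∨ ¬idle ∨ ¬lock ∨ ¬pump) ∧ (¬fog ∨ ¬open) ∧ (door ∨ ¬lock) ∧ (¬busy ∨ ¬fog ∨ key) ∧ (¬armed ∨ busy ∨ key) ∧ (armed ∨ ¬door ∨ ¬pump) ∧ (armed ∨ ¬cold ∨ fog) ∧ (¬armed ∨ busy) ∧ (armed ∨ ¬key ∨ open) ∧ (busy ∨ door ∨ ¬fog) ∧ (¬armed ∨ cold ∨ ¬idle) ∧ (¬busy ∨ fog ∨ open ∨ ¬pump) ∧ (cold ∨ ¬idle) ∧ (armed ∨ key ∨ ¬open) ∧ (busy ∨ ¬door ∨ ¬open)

Set pump = False.
Try busy = False:
  (¬armed ∨ busy) forces armed = False.
  (armed ∨ fog ∨ pump) forces fog = True.
  (¬fog ∨ key) forces key = True.
  (¬fog ∨ ¬open) forces open = False.
  clause (armed ∨ ¬key ∨ open) is falsified — backtrack.
So busy = True.
Set key = True.
Set idle = True.
  then (¬idle ∨ ¬key ∨ open) forces open = True.
  then (¬fog ∨ ¬open) forces fog = False.
  then (cold ∨ ¬idle) forces cold = True.
  then (armed ∨ fog ∨ pump) forces armed = True.
  then (¬armed ∨ ¬busy ∨ ¬lock) forces lock = False.
  then (¬cold ∨ ¬door ∨ pump) forces door = False.
All clauses satisfied.

pump = False, busy = True, key = True, idle = True, armed = True, lock = False, fog = False, cold = True, open = True, door = False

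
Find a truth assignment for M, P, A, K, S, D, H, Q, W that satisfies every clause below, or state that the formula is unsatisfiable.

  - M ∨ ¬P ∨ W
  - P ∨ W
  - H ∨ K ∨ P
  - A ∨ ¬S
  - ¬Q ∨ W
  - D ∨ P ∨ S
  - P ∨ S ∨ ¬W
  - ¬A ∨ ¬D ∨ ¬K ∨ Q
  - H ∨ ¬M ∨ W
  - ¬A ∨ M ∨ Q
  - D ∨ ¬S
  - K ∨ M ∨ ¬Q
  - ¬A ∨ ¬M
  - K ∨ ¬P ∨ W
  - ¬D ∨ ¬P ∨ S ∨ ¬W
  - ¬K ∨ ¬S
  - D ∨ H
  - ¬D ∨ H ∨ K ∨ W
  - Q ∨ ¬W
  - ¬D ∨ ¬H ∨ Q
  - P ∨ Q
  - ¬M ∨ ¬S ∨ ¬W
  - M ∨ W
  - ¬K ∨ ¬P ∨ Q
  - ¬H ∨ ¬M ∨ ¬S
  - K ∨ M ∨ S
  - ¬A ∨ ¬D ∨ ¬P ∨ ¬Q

Set M = True.
  then (¬A ∨ ¬M) forces A = False.
  then (A ∨ ¬S) forces S = False.
Try P = False:
  (P ∨ W) forces W = True.
  clause (P ∨ S ∨ ¬W) is falsified — backtrack.
So P = True.
Set K = True.
  then (¬K ∨ ¬P ∨ Q) forces Q = True.
  then (¬Q ∨ W) forces W = True.
  then (¬D ∨ ¬P ∨ S ∨ ¬W) forces D = False.
  then (D ∨ H) forces H = True.
All clauses satisfied.

M=T; P=T; A=F; K=T; S=F; D=F; H=T; Q=T; W=T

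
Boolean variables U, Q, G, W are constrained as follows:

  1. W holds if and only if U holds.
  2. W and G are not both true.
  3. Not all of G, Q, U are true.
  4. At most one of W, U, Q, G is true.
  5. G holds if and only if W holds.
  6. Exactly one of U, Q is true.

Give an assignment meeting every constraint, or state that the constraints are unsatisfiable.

U=F, Q=T, G=F, W=F

  (1) W=F, U=F — same ✓
  (2) W=F, G=F — not both ✓
  (3) {G, Q, U}: 1/3 true — not all ✓
  (4) {W, U, Q, G}: 1 true — at most one ✓
  (5) G=F, W=F — same ✓
  (6) {U, Q}: 1 true — exactly one ✓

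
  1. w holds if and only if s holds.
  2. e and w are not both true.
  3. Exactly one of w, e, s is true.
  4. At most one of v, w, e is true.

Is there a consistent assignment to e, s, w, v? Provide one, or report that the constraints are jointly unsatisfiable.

e: True; s: False; w: False; v: False

  (1) w=F, s=F — same ✓
  (2) e=T, w=F — not both ✓
  (3) {w, e, s}: 1 true — exactly one ✓
  (4) {v, w, e}: 1 true — at most one ✓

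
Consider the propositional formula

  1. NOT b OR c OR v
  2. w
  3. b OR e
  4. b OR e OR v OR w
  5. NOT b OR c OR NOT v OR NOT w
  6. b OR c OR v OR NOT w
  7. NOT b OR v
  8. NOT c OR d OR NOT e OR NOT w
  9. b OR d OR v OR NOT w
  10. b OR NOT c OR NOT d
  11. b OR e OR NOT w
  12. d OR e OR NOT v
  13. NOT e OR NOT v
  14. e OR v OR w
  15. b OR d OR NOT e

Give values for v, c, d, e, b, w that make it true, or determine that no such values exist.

v: True, c: True, d: True, e: False, b: True, w: True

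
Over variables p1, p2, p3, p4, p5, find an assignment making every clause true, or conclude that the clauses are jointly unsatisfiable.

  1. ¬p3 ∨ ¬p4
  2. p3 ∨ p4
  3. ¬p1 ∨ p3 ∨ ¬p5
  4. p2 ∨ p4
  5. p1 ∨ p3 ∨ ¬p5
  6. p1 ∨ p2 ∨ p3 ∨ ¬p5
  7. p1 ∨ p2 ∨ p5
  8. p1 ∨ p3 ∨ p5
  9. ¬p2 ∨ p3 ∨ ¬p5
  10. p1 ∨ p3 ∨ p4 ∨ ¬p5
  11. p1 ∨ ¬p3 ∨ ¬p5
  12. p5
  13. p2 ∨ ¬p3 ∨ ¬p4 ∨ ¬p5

p1=T, p2=T, p3=T, p4=F, p5=T

Unit clause (p5) forces p5 = True.
Try p1 = False:
  (p1 ∨ p3 ∨ ¬p5) forces p3 = True.
  clause (p1 ∨ ¬p3 ∨ ¬p5) is falsified — backtrack.
So p1 = True.
  then (¬p1 ∨ p3 ∨ ¬p5) forces p3 = True.
  then (¬p3 ∨ ¬p4) forces p4 = False.
  then (p2 ∨ p4) forces p2 = True.
All clauses satisfied.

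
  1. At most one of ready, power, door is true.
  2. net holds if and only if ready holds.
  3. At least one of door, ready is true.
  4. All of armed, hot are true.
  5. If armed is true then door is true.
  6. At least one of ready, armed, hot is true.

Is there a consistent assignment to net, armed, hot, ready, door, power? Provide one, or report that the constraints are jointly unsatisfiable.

net = False, armed = True, hot = True, ready = False, door = True, power = False

  (1) {ready, power, door}: 1 true — at most one ✓
  (2) net=F, ready=F — same ✓
  (3) {door, ready}: 1 true — at least one ✓
  (4) {armed, hot}: all 2 true ✓
  (5) armed=T ⇒ door: T ✓
  (6) {ready, armed, hot}: 2 true — at least one ✓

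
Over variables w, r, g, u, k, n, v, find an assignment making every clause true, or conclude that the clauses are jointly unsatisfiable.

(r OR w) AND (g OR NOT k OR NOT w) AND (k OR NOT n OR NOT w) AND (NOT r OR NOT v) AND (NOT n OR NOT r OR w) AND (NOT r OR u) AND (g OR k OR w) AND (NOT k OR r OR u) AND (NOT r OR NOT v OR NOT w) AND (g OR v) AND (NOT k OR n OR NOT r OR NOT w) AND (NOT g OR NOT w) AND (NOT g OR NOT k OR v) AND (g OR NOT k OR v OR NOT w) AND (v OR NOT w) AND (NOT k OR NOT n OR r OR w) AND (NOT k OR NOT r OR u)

w: True, r: False, g: False, u: True, k: False, n: False, v: True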